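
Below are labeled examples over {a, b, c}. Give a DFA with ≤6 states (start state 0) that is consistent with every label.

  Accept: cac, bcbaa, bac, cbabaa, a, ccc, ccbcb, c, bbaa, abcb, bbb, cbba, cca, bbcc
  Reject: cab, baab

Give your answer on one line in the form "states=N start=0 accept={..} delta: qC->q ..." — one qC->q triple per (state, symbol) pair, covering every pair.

Fold the examples into a partial DFA from state 0: repeatedly fix the first undefined (state, symbol) met by the shortest-then-alphabetical prefix, trying targets in increasing order and rejecting any under which an Accept and a Reject string meet in one state with the same remainder; add a state when all current targets are rejected. Accepting states are where Accept strings end.
a: 0a undefined. 0a->0: ok.
b: 0b undefined. 0b->0: no, a/baab meet in 0. Open state 1: 0b->1.
c: 0c undefined. 0c->0: ok.
ba: 1a undefined. 1a->0: ok.
bb: 1b undefined. 1b->0: no, bbb/cab meet in 1. 1b->1: no, bbb/cab meet in 1. Open state 2: 1b->2.
bc: 1c undefined. 1c->0: no, ccbcb/cab meet in 1. 1c->1: ok.
bba: 2a undefined. 2a->0: ok.
bbb: 2b undefined. 2b->0: ok.
bbc: 2c undefined. 2c->0: ok.
All examples now run through 3 states with every (state, symbol) defined. Accept strings end in {0,2}, Reject strings end in {1}; accept={0,2}.

states=3 start=0 accept={0,2} delta: 0a->0 0b->1 0c->0 1a->0 1b->2 1c->1 2a->0 2b->0 2c->0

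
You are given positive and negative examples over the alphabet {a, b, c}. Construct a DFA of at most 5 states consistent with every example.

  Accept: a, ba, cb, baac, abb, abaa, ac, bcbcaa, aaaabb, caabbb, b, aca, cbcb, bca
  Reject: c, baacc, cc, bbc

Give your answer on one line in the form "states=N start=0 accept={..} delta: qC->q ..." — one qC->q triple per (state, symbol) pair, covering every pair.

Grow the machine one transition at a time. Run the examples from 0; the earliest place one falls off (shortest prefix, ties alphabetical) gets sent to the lowest-numbered state that keeps every Accept/Reject pair distinguishable — a pair clashes when both reach the same state with identical unread suffix — and to a fresh state only if none does.
a: 0a undefined. 0a->0: no, ac/c meet in 0 with "c" left. Open state 1: 0a->1.
b: 0b undefined. 0b->0: ok.
c: 0c undefined. 0c->0: no, cb/c meet in 0. 0c->1: no, a/c meet in 1. Open state 2: 0c->2.
aa: 1a undefined. 1a->0: no, baac/c meet in 2. 1a->1: ok.
ab: 1b undefined. 1b->0: ok.
ac: 1c undefined. 1c->0: ok.
ca: 2a undefined. 2a->0: ok.
cb: 2b undefined. 2b->0: ok.
cc: 2c undefined. 2c->0: no, cb/cc meet in 0. 2c->1: no, a/cc meet in 1. 2c->2: ok.
All examples now run through 3 states with every (state, symbol) defined. Accept strings end in {0,1}, Reject strings end in {2}; accept={0,1}.

states=3 start=0 accept={0,1} delta: 0a->1 0b->0 0c->2 1a->1 1b->0 1c->0 2a->0 2b->0 2c->2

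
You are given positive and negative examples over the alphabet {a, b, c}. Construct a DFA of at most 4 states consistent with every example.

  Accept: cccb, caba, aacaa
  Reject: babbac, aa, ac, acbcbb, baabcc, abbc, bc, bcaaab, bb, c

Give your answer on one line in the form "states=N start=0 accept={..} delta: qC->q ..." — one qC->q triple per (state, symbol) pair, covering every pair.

states=3 start=0 accept={2} delta: 0a->0 0b->0 0c->1 1a->2 1b->2 1c->0 2a->2 2b->1 2c->0

State merging on the prefix tree: take the shortest (then alphabetical) example prefix whose next move is undefined and point that move at state 0, else 1, else 2, ...; a target is out if some Accept/Reject pair would then sit in one state with the same input left (inseparable). If every existing state is out, open a new one.
a: 0a undefined. 0a->0: ok.
b: 0b undefined. 0b->0: ok.
c: 0c undefined. 0c->0: no, cccb/babbac meet in 0. Open state 1: 0c->1.
ca: 1a undefined. 1a->0: no, caba/aa meet in 0. 1a->1: no, aacaa/babbac meet in 1. Open state 2: 1a->2.
cc: 1c undefined. 1c->0: ok.
acb: 1b undefined. 1b->0: no, cccb/aa meet in 0. 1b->1: no, cccb/babbac meet in 1. 1b->2: ok.
cab: 2b undefined. 2b->0: no, caba/aa meet in 0. 2b->1: ok.
acbc: 2c undefined. 2c->0: ok.
bcaa: 2a undefined. 2a->0: no, aacaa/aa meet in 0. 2a->1: no, aacaa/babbac meet in 1. 2a->2: ok.
All examples now run through 3 states with every (state, symbol) defined. Accept strings end in {2}, Reject strings end in {0,1}; accept={2}.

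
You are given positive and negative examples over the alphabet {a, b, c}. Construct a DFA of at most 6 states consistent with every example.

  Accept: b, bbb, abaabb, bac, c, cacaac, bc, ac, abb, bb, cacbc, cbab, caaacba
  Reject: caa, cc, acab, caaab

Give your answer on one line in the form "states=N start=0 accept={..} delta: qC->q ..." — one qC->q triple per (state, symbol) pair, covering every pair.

Fold the examples into a partial DFA from state 0: repeatedly fix the first undefined (state, symbol) met by the shortest-then-alphabetical prefix, trying targets in increasing order and rejecting any under which an Accept and a Reject string meet in one state with the same remainder; add a state when all current targets are rejected. Accepting states are where Accept strings end.
a: 0a undefined. 0a->0: ok.
b: 0b undefined. 0b->0: ok.
c: 0c undefined. 0c->0: no, b/caa meet in 0. Open state 1: 0c->1.
ca: 1a undefined. 1a->0: no, b/caa meet in 0. 1a->1: no, bac/caa meet in 1. Open state 2: 1a->2.
cb: 1b undefined. 1b->0: ok.
cc: 1c undefined. 1c->0: no, b/cc meet in 0. 1c->1: no, bac/cc meet in 1. 1c->2: ok.
caa: 2a undefined. 2a->0: no, b/caa meet in 0. 2a->1: no, bac/caa meet in 1. 2a->2: ok.
cac: 2c undefined. 2c->0: ok.
acab: 2b undefined. 2b->0: no, b/acab meet in 0. 2b->1: no, bac/acab meet in 1. 2b->2: ok.
All examples now run through 3 states with every (state, symbol) defined. Accept strings end in {0,1}, Reject strings end in {2}; accept={0,1}.

states=3 start=0 accept={0,1} delta: 0a->0 0b->0 0c->1 1a->2 1b->0 1c->2 2a->2 2b->2 2c->0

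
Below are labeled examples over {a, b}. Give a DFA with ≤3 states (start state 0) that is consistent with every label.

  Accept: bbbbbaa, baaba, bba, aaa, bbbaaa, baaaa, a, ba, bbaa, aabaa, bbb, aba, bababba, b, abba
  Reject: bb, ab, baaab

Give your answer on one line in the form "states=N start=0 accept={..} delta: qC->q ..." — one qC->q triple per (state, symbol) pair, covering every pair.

State merging on the prefix tree: take the shortest (then alphabetical) example prefix whose next move is undefined and point that move at state 0, else 1, else 2, ...; a target is out if some Accept/Reject pair would then sit in one state with the same input left (inseparable). If every existing state is out, open a new one.
a: 0a undefined. 0a->0: no, b/ab meet in 0 with "b" left. Open state 1: 0a->1.
b: 0b undefined. 0b->0: no, bbb/bb meet in 0. 0b->1: ok.
aa: 1a undefined. 1a->0: no, aaa/baaab meet in 1. 1a->1: ok.
ab: 1b undefined. 1b->0: ok.
All examples now run through 2 states with every (state, symbol) defined. Accept strings end in {1}, Reject strings end in {0}; accept={1}.

states=2 start=0 accept={1} delta: 0a->1 0b->1 1a->1 1b->0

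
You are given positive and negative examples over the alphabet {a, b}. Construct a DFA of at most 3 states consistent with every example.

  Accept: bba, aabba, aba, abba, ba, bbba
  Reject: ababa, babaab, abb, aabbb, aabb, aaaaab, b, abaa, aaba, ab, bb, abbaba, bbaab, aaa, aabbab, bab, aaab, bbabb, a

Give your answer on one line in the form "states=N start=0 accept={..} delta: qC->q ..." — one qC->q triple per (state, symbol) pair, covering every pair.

Fold the examples into a partial DFA from state 0: repeatedly fix the first undefined (state, symbol) met by the shortest-then-alphabetical prefix, trying targets in increasing order and rejecting any under which an Accept and a Reject string meet in one state with the same remainder; add a state when all current targets are rejected. Accepting states are where Accept strings end.
a: 0a undefined. 0a->0: no, aba/aaba meet in 0 with "ba" left. Open state 1: 0a->1.
b: 0b undefined. 0b->0: no, bba/a meet in 1. 0b->1: ok.
aa: 1a undefined. 1a->0: no, ba/aaba meet in 0. 1a->1: no, bba/aaba meet in 1 with "ba" left. Open state 2: 1a->2.
ab: 1b undefined. 1b->0: no, bba/ababa meet in 1. 1b->1: ok.
aaa: 2a undefined. 2a->0: ok.
aab: 2b undefined. 2b->0: ok.
All examples now run through 3 states with every (state, symbol) defined. Accept strings end in {2}, Reject strings end in {0,1}; accept={2}.

states=3 start=0 accept={2} delta: 0a->1 0b->1 1a->2 1b->1 2a->0 2b->0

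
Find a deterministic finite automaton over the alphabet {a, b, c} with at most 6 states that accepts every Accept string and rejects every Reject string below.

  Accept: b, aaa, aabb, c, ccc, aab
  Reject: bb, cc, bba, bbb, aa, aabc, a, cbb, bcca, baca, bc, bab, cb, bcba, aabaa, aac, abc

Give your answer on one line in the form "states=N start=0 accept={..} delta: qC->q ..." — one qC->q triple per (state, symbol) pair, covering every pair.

states=5 start=0 accept={2,4} delta: 0a->1 0b->2 0c->2 1a->3 1b->1 1c->0 2a->1 2b->1 2c->0 3a->2 3b->4 3c->0 4a->0 4b->2 4c->0

Fold the examples into a partial DFA from state 0: repeatedly fix the first undefined (state, symbol) met by the shortest-then-alphabetical prefix, trying targets in increasing order and rejecting any under which an Accept and a Reject string meet in one state with the same remainder; add a state when all current targets are rejected. Accepting states are where Accept strings end.
a: 0a undefined. 0a->0: no, aaa/aa meet in 0. Open state 1: 0a->1.
b: 0b undefined. 0b->0: no, b/bb meet in 0. 0b->1: no, b/a meet in 1. Open state 2: 0b->2.
c: 0c undefined. 0c->0: no, b/cb meet in 2. 0c->1: no, c/a meet in 1. 0c->2: ok.
aa: 1a undefined. 1a->0: no, b/aac meet in 2. 1a->1: no, aaa/aa meet in 1. 1a->2: no, b/aa meet in 2. Open state 3: 1a->3.
ab: 1b undefined. 1b->0: no, b/abc meet in 2. 1b->1: ok.
ba: 2a undefined. 2a->0: no, b/bab meet in 2. 2a->1: ok.
bb: 2b undefined. 2b->0: no, b/bbb meet in 2. 2b->1: ok.
bc: 2c undefined. 2c->0: ok.
aaa: 3a undefined. 3a->0: no, aaa/cc meet in 0. 3a->1: no, aaa/bb meet in 1. 3a->2: ok.
aab: 3b undefined. 3b->0: no, b/aabc meet in 2. 3b->1: no, b/aabaa meet in 2. 3b->2: no, aabb/bb meet in 1. 3b->3: no, aabb/bba meet in 3. Open state 4: 3b->4.
aac: 3c undefined. 3c->0: ok.
abc: 1c undefined. 1c->0: ok.
aaba: 4a undefined. 4a->0: ok.
aabb: 4b undefined. 4b->0: no, aabb/cc meet in 0. 4b->1: no, aabb/bb meet in 1. 4b->2: ok.
aabc: 4c undefined. 4c->0: ok.
All examples now run through 5 states with every (state, symbol) defined. Accept strings end in {2,4}, Reject strings end in {0,1,3}; accept={2,4}.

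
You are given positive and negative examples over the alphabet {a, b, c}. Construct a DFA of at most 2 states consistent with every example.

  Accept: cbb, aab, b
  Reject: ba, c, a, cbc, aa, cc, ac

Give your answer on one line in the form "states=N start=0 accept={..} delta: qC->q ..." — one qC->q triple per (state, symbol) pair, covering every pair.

Fold the examples into a partial DFA from state 0: repeatedly fix the first undefined (state, symbol) met by the shortest-then-alphabetical prefix, trying targets in increasing order and rejecting any under which an Accept and a Reject string meet in one state with the same remainder; add a state when all current targets are rejected. Accepting states are where Accept strings end.
a: 0a undefined. 0a->0: ok.
b: 0b undefined. 0b->0: no, aab/ba meet in 0. Open state 1: 0b->1.
c: 0c undefined. 0c->0: ok.
ba: 1a undefined. 1a->0: ok.
cbb: 1b undefined. 1b->0: no, cbb/ba meet in 0. 1b->1: ok.
cbc: 1c undefined. 1c->0: ok.
All examples now run through 2 states with every (state, symbol) defined. Accept strings end in {1}, Reject strings end in {0}; accept={1}.

states=2 start=0 accept={1} delta: 0a->0 0b->1 0c->0 1a->0 1b->1 1c->0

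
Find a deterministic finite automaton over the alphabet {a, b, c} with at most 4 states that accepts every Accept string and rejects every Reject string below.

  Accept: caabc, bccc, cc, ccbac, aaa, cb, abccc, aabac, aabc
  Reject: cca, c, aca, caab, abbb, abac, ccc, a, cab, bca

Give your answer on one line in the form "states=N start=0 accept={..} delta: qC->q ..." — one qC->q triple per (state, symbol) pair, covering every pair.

Grow the machine one transition at a time. Run the examples from 0; the earliest place one falls off (shortest prefix, ties alphabetical) gets sent to the lowest-numbered state that keeps every Accept/Reject pair distinguishable — a pair clashes when both reach the same state with identical unread suffix — and to a fresh state only if none does.
a: 0a undefined. 0a->0: no, aaa/a meet in 0. Open state 1: 0a->1.
b: 0b undefined. 0b->0: no, bccc/ccc meet in 0 with "ccc" left. 0b->1: ok.
c: 0c undefined. 0c->0: no, cc/c meet in 0. 0c->1: ok.
aa: 1a undefined. 1a->0: no, aaa/c meet in 1. 1a->1: no, aaa/c meet in 1. Open state 2: 1a->2.
ab: 1b undefined. 1b->0: no, cc/abac meet in 1 with "c" left. 1b->1: no, cb/c meet in 1. 1b->2: ok.
ac: 1c undefined. 1c->0: ok.
aaa: 2a undefined. 2a->0: ok.
aab: 2b undefined. 2b->0: no, caabc/cab meet in 0. 2b->1: no, cb/abbb meet in 2. 2b->2: no, cb/abbb meet in 2. Open state 3: 2b->3.
abc: 2c undefined. 2c->0: ok.
aaba: 3a undefined. 3a->0: no, aabac/cca meet in 1. 3a->1: ok.
aabc: 3c undefined. 3c->0: ok.
abbb: 3b undefined. 3b->0: no, caabc/abbb meet in 0. 3b->1: ok.
All examples now run through 4 states with every (state, symbol) defined. Accept strings end in {0,2}, Reject strings end in {1,3}; accept={0,2}.

states=4 start=0 accept={0,2} delta: 0a->1 0b->1 0c->1 1a->2 1b->2 1c->0 2a->0 2b->3 2c->0 3a->1 3b->1 3c->0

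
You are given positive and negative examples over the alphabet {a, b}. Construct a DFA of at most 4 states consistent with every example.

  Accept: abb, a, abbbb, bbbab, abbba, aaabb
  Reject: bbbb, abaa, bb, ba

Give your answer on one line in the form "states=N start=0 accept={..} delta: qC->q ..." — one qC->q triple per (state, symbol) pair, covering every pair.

Grow the machine one transition at a time. Run the examples from 0; the earliest place one falls off (shortest prefix, ties alphabetical) gets sent to the lowest-numbered state that keeps every Accept/Reject pair distinguishable — a pair clashes when both reach the same state with identical unread suffix — and to a fresh state only if none does.
a: 0a undefined. 0a->0: no, abb/bb meet in 0 with "bb" left. Open state 1: 0a->1.
b: 0b undefined. 0b->0: no, a/ba meet in 1. 0b->1: ok.
aa: 1a undefined. 1a->0: ok.
ab: 1b undefined. 1b->0: ok.
All examples now run through 2 states with every (state, symbol) defined. Accept strings end in {1}, Reject strings end in {0}; accept={1}.

states=2 start=0 accept={1} delta: 0a->1 0b->1 1a->0 1b->0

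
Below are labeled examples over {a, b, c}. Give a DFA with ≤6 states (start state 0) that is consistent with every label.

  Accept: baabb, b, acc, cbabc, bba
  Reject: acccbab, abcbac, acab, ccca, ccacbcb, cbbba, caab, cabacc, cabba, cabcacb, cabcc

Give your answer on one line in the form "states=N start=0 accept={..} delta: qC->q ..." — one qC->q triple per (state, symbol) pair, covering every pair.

states=3 start=0 accept={0} delta: 0a->0 0b->0 0c->1 1a->1 1b->2 1c->0 2a->2 2b->1 2c->2

Grow the machine one transition at a time. Run the examples from 0; the earliest place one falls off (shortest prefix, ties alphabetical) gets sent to the lowest-numbered state that keeps every Accept/Reject pair distinguishable — a pair clashes when both reach the same state with identical unread suffix — and to a fresh state only if none does.
a: 0a undefined. 0a->0: ok.
b: 0b undefined. 0b->0: ok.
c: 0c undefined. 0c->0: no, baabb/acccbab meet in 0. Open state 1: 0c->1.
ca: 1a undefined. 1a->0: no, baabb/acab meet in 0. 1a->1: ok.
cb: 1b undefined. 1b->0: no, baabb/acab meet in 0. 1b->1: no, acc/abcbac meet in 1 with "c" left. Open state 2: 1b->2.
cc: 1c undefined. 1c->0: ok.
cba: 2a undefined. 2a->0: no, baabb/acccbab meet in 0. 2a->1: no, baabb/abcbac meet in 0. 2a->2: ok.
cbb: 2b undefined. 2b->0: no, baabb/acccbab meet in 0. 2b->1: ok.
cabc: 2c undefined. 2c->0: no, baabb/abcbac meet in 0. 2c->1: no, baabb/cabacc meet in 0. 2c->2: ok.
All examples now run through 3 states with every (state, symbol) defined. Accept strings end in {0}, Reject strings end in {1,2}; accept={0}.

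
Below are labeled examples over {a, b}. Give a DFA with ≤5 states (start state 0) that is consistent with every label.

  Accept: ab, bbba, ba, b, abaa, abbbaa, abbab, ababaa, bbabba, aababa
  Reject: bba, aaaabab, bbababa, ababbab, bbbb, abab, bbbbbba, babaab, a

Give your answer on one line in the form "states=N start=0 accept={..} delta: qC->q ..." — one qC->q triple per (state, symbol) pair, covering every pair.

Fold the examples into a partial DFA from state 0: repeatedly fix the first undefined (state, symbol) met by the shortest-then-alphabetical prefix, trying targets in increasing order and rejecting any under which an Accept and a Reject string meet in one state with the same remainder; add a state when all current targets are rejected. Accepting states are where Accept strings end.
a: 0a undefined. 0a->0: ok.
b: 0b undefined. 0b->0: no, ab/bba meet in 0. Open state 1: 0b->1.
ba: 1a undefined. 1a->0: no, ab/aaaabab meet in 1. 1a->1: no, aababa/bba meet in 1 with "ba" left. Open state 2: 1a->2.
bb: 1b undefined. 1b->0: no, bbabba/bba meet in 0. 1b->1: no, ab/bbbb meet in 1. 1b->2: no, abaa/bba meet in 2 with "a" left. Open state 3: 1b->3.
bab: 2b undefined. 2b->0: no, ab/babaab meet in 1. 2b->1: no, ab/aaaabab meet in 1. 2b->2: no, ba/aaaabab meet in 2. 2b->3: no, aababa/bba meet in 3 with "a" left. Open state 4: 2b->4.
bba: 3a undefined. 3a->0: no, bbabba/bba meet in 0. 3a->1: no, ab/bba meet in 1. 3a->2: no, ba/bba meet in 2. 3a->3: ok.
bbb: 3b undefined. 3b->0: no, ab/bbbb meet in 1. 3b->1: no, bbabba/bba meet in 3. 3b->2: ok.
abaa: 2a undefined. 2a->0: no, bbba/a meet in 0. 2a->1: ok.
baba: 4a undefined. 4a->0: no, ab/babaab meet in 1. 4a->1: ok.
ababb: 4b undefined. 4b->0: no, ab/ababbab meet in 1. 4b->1: ok.
All examples now run through 5 states with every (state, symbol) defined. Accept strings end in {1,2}, Reject strings end in {0,3,4}; accept={1,2}.

states=5 start=0 accept={1,2} delta: 0a->0 0b->1 1a->2 1b->3 2a->1 2b->4 3a->3 3b->2 4a->1 4b->1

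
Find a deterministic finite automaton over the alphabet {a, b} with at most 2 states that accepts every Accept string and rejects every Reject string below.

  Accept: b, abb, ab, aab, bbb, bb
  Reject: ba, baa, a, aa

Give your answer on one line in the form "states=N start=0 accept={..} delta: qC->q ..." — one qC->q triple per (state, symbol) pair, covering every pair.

State merging on the prefix tree: take the shortest (then alphabetical) example prefix whose next move is undefined and point that move at state 0, else 1, else 2, ...; a target is out if some Accept/Reject pair would then sit in one state with the same input left (inseparable). If every existing state is out, open a new one.
a: 0a undefined. 0a->0: ok.
b: 0b undefined. 0b->0: no, b/ba meet in 0. Open state 1: 0b->1.
ba: 1a undefined. 1a->0: ok.
bb: 1b undefined. 1b->0: no, abb/ba meet in 0. 1b->1: ok.
All examples now run through 2 states with every (state, symbol) defined. Accept strings end in {1}, Reject strings end in {0}; accept={1}.

states=2 start=0 accept={1} delta: 0a->0 0b->1 1a->0 1b->1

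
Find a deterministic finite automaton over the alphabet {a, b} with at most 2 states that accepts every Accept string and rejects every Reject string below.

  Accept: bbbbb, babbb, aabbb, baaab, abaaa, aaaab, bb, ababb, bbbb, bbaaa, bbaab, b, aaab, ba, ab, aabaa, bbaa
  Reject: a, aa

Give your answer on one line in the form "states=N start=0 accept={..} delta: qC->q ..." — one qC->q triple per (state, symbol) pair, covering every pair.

states=2 start=0 accept={1} delta: 0a->0 0b->1 1a->1 1b->1

State merging on the prefix tree: take the shortest (then alphabetical) example prefix whose next move is undefined and point that move at state 0, else 1, else 2, ...; a target is out if some Accept/Reject pair would then sit in one state with the same input left (inseparable). If every existing state is out, open a new one.
a: 0a undefined. 0a->0: ok.
b: 0b undefined. 0b->0: no, bbbbb/a meet in 0. Open state 1: 0b->1.
ba: 1a undefined. 1a->0: no, abaaa/a meet in 0. 1a->1: ok.
bb: 1b undefined. 1b->0: no, babbb/a meet in 0. 1b->1: ok.
All examples now run through 2 states with every (state, symbol) defined. Accept strings end in {1}, Reject strings end in {0}; accept={1}.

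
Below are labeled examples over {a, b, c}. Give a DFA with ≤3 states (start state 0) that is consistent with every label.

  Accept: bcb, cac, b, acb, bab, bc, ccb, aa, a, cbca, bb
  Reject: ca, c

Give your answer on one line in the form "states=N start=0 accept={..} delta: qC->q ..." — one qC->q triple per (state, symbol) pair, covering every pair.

Grow the machine one transition at a time. Run the examples from 0; the earliest place one falls off (shortest prefix, ties alphabetical) gets sent to the lowest-numbered state that keeps every Accept/Reject pair distinguishable — a pair clashes when both reach the same state with identical unread suffix — and to a fresh state only if none does.
a: 0a undefined. 0a->0: ok.
b: 0b undefined. 0b->0: no, bc/c meet in 0 with "c" left. Open state 1: 0b->1.
c: 0c undefined. 0c->0: no, cac/ca meet in 0. 0c->1: no, b/c meet in 1. Open state 2: 0c->2.
ba: 1a undefined. 1a->0: ok.
bb: 1b undefined. 1b->0: ok.
bc: 1c undefined. 1c->0: ok.
ca: 2a undefined. 2a->0: no, cac/c meet in 2. 2a->1: no, bcb/ca meet in 1. 2a->2: ok.
cb: 2b undefined. 2b->0: no, cbca/ca meet in 2. 2b->1: ok.
cc: 2c undefined. 2c->0: ok.
All examples now run through 3 states with every (state, symbol) defined. Accept strings end in {0,1}, Reject strings end in {2}; accept={0,1}.

states=3 start=0 accept={0,1} delta: 0a->0 0b->1 0c->2 1a->0 1b->0 1c->0 2a->2 2b->1 2c->0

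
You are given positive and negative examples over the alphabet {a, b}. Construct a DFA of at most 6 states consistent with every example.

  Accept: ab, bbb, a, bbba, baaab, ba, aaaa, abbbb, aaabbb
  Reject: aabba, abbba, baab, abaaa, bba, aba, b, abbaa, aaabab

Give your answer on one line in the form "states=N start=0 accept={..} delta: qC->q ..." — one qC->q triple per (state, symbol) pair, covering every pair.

Grow the machine one transition at a time. Run the examples from 0; the earliest place one falls off (shortest prefix, ties alphabetical) gets sent to the lowest-numbered state that keeps every Accept/Reject pair distinguishable — a pair clashes when both reach the same state with identical unread suffix — and to a fresh state only if none does.
a: 0a undefined. 0a->0: no, ab/b meet in 0 with "b" left. Open state 1: 0a->1.
b: 0b undefined. 0b->0: no, bbb/b meet in 0. 0b->1: no, a/b meet in 1. Open state 2: 0b->2.
aa: 1a undefined. 1a->0: ok.
ab: 1b undefined. 1b->0: no, ab/aaabab meet in 0. 1b->1: no, ab/abbaa meet in 1. 1b->2: no, ab/b meet in 2. Open state 3: 1b->3.
ba: 2a undefined. 2a->0: no, ab/baab meet in 3. 2a->1: ok.
bb: 2b undefined. 2b->0: no, bbb/baab meet in 2. 2b->1: no, bbba/aba meet in 3 with "a" left. 2b->2: no, bbb/baab meet in 2. 2b->3: ok.
aba: 3a undefined. 3a->0: no, aaaa/aabba meet in 0. 3a->1: no, ab/aaabab meet in 3. 3a->2: no, ab/aaabab meet in 3. 3a->3: no, ab/aabba meet in 3. Open state 4: 3a->4.
abb: 3b undefined. 3b->0: no, bbb/abbaa meet in 0. 3b->1: no, bbb/abbaa meet in 1. 3b->2: no, bbb/baab meet in 2. 3b->3: no, bbba/aabba meet in 4. 3b->4: no, bbb/aabba meet in 4. Open state 5: 3b->5.
abaa: 4a undefined. 4a->0: no, a/abaaa meet in 1. 4a->1: no, aaaa/abaaa meet in 0. 4a->2: no, a/abaaa meet in 1. 4a->3: ok.
abba: 5a undefined. 5a->0: no, a/abbaa meet in 1. 5a->1: no, aaaa/abbaa meet in 0. 5a->2: no, a/abbaa meet in 1. 5a->3: ok.
abbb: 5b undefined. 5b->0: no, a/abbba meet in 1. 5b->1: no, aaaa/abbba meet in 0. 5b->2: no, a/abbba meet in 1. 5b->3: ok.
aaabab: 4b undefined. 4b->0: no, aaaa/aaabab meet in 0. 4b->1: no, a/aaabab meet in 1. 4b->2: ok.
All examples now run through 6 states with every (state, symbol) defined. Accept strings end in {0,1,3,5}, Reject strings end in {2,4}; accept={0,1,3,5}.

states=6 start=0 accept={0,1,3,5} delta: 0a->1 0b->2 1a->0 1b->3 2a->1 2b->3 3a->4 3b->5 4a->3 4b->2 5a->3 5b->3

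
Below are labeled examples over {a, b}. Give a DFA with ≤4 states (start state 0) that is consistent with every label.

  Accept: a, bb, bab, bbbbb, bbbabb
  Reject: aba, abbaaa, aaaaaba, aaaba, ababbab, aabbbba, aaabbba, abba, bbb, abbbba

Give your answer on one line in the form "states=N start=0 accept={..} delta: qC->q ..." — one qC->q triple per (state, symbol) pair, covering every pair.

Fold the examples into a partial DFA from state 0: repeatedly fix the first undefined (state, symbol) met by the shortest-then-alphabetical prefix, trying targets in increasing order and rejecting any under which an Accept and a Reject string meet in one state with the same remainder; add a state when all current targets are rejected. Accepting states are where Accept strings end.
a: 0a undefined. 0a->0: ok.
b: 0b undefined. 0b->0: no, a/aba meet in 0. Open state 1: 0b->1.
ba: 1a undefined. 1a->0: no, a/aba meet in 0. 1a->1: ok.
bb: 1b undefined. 1b->0: no, a/abbaaa meet in 0. 1b->1: no, bb/aba meet in 1. Open state 2: 1b->2.
bbb: 2b undefined. 2b->0: no, a/aaabbba meet in 0. 2b->1: no, bb/ababbab meet in 2. 2b->2: no, bb/bbb meet in 2. Open state 3: 2b->3.
abba: 2a undefined. 2a->0: no, a/abbaaa meet in 0. 2a->1: ok.
bbba: 3a undefined. 3a->0: no, a/aaabbba meet in 0. 3a->1: no, bb/ababbab meet in 2. 3a->2: no, bb/aaabbba meet in 2. 3a->3: ok.
bbbb: 3b undefined. 3b->0: no, a/ababbab meet in 0. 3b->1: ok.
All examples now run through 4 states with every (state, symbol) defined. Accept strings end in {0,2}, Reject strings end in {1,3}; accept={0,2}.

states=4 start=0 accept={0,2} delta: 0a->0 0b->1 1a->1 1b->2 2a->1 2b->3 3a->3 3b->1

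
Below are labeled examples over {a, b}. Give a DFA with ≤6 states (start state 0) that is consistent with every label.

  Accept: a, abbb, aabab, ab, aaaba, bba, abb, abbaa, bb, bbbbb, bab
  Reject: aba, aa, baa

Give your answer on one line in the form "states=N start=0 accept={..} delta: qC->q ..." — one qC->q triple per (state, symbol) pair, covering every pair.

states=3 start=0 accept={0,1} delta: 0a->1 0b->0 1a->2 1b->1 2a->0 2b->0

Fold the examples into a partial DFA from state 0: repeatedly fix the first undefined (state, symbol) met by the shortest-then-alphabetical prefix, trying targets in increasing order and rejecting any under which an Accept and a Reject string meet in one state with the same remainder; add a state when all current targets are rejected. Accepting states are where Accept strings end.
a: 0a undefined. 0a->0: no, a/aa meet in 0. Open state 1: 0a->1.
b: 0b undefined. 0b->0: ok.
aa: 1a undefined. 1a->0: no, aaaba/aba meet in 1 with "ba" left. 1a->1: no, a/aa meet in 1. Open state 2: 1a->2.
ab: 1b undefined. 1b->0: no, a/aba meet in 1. 1b->1: ok.
aaa: 2a undefined. 2a->0: ok.
aab: 2b undefined. 2b->0: ok.
All examples now run through 3 states with every (state, symbol) defined. Accept strings end in {0,1}, Reject strings end in {2}; accept={0,1}.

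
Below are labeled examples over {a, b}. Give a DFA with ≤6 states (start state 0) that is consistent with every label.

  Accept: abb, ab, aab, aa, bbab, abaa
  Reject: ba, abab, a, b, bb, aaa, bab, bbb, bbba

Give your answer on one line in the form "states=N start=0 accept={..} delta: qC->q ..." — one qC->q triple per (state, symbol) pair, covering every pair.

states=5 start=0 accept={3} delta: 0a->1 0b->2 1a->3 1b->3 2a->0 2b->0 3a->4 3b->3 4a->3 4b->0

Grow the machine one transition at a time. Run the examples from 0; the earliest place one falls off (shortest prefix, ties alphabetical) gets sent to the lowest-numbered state that keeps every Accept/Reject pair distinguishable — a pair clashes when both reach the same state with identical unread suffix — and to a fresh state only if none does.
a: 0a undefined. 0a->0: no, abb/bb meet in 0 with "bb" left. Open state 1: 0a->1.
b: 0b undefined. 0b->0: no, ab/bab meet in 1 with "b" left. 0b->1: no, abb/bbb meet in 1 with "bb" left. Open state 2: 0b->2.
aa: 1a undefined. 1a->0: no, aab/b meet in 2. 1a->1: no, aa/a meet in 1. 1a->2: no, aab/bb meet in 2 with "b" left. Open state 3: 1a->3.
ab: 1b undefined. 1b->0: no, abb/b meet in 2. 1b->1: no, abb/a meet in 1. 1b->2: no, abb/bb meet in 2 with "b" left. 1b->3: ok.
ba: 2a undefined. 2a->0: ok.
bb: 2b undefined. 2b->0: ok.
aaa: 3a undefined. 3a->0: no, abaa/a meet in 1. 3a->1: no, ab/abab meet in 3. 3a->2: no, abaa/ba meet in 0. 3a->3: no, abb/abab meet in 3 with "b" left. Open state 4: 3a->4.
aab: 3b undefined. 3b->0: no, abb/ba meet in 0. 3b->1: no, abb/a meet in 1. 3b->2: no, abb/b meet in 2. 3b->3: ok.
abaa: 4a undefined. 4a->0: no, abaa/ba meet in 0. 4a->1: no, abaa/a meet in 1. 4a->2: no, abaa/b meet in 2. 4a->3: ok.
abab: 4b undefined. 4b->0: ok.
All examples now run through 5 states with every (state, symbol) defined. Accept strings end in {3}, Reject strings end in {0,1,2,4}; accept={3}.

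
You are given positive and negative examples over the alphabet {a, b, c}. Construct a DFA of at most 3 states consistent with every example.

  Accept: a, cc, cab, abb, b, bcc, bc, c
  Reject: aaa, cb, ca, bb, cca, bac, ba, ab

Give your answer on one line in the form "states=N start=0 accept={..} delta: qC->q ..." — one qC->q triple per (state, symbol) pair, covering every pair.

states=3 start=0 accept={1} delta: 0a->1 0b->1 0c->1 1a->2 1b->0 1c->1 2a->0 2b->1 2c->0

Grow the machine one transition at a time. Run the examples from 0; the earliest place one falls off (shortest prefix, ties alphabetical) gets sent to the lowest-numbered state that keeps every Accept/Reject pair distinguishable — a pair clashes when both reach the same state with identical unread suffix — and to a fresh state only if none does.
a: 0a undefined. 0a->0: no, a/aaa meet in 0. Open state 1: 0a->1.
b: 0b undefined. 0b->0: no, a/ba meet in 1. 0b->1: ok.
c: 0c undefined. 0c->0: no, a/cb meet in 1. 0c->1: ok.
aa: 1a undefined. 1a->0: no, a/aaa meet in 1. 1a->1: no, a/aaa meet in 1. Open state 2: 1a->2.
ab: 1b undefined. 1b->0: ok.
bc: 1c undefined. 1c->0: no, a/cca meet in 1. 1c->1: ok.
aaa: 2a undefined. 2a->0: ok.
bac: 2c undefined. 2c->0: ok.
cab: 2b undefined. 2b->0: no, cab/aaa meet in 0. 2b->1: ok.
All examples now run through 3 states with every (state, symbol) defined. Accept strings end in {1}, Reject strings end in {0,2}; accept={1}.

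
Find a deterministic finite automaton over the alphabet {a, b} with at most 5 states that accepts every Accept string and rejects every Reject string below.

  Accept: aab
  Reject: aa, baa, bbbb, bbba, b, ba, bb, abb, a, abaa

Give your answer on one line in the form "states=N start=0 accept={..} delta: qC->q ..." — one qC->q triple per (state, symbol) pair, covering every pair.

states=3 start=0 accept={2} delta: 0a->1 0b->0 1a->1 1b->2 2a->0 2b->0

State merging on the prefix tree: take the shortest (then alphabetical) example prefix whose next move is undefined and point that move at state 0, else 1, else 2, ...; a target is out if some Accept/Reject pair would then sit in one state with the same input left (inseparable). If every existing state is out, open a new one.
a: 0a undefined. 0a->0: no, aab/b meet in 0 with "b" left. Open state 1: 0a->1.
b: 0b undefined. 0b->0: ok.
aa: 1a undefined. 1a->0: no, aab/aa meet in 0. 1a->1: ok.
ab: 1b undefined. 1b->0: no, aab/bbbb meet in 0. 1b->1: no, aab/aa meet in 1. Open state 2: 1b->2.
aba: 2a undefined. 2a->0: ok.
abb: 2b undefined. 2b->0: ok.
All examples now run through 3 states with every (state, symbol) defined. Accept strings end in {2}, Reject strings end in {0,1}; accept={2}.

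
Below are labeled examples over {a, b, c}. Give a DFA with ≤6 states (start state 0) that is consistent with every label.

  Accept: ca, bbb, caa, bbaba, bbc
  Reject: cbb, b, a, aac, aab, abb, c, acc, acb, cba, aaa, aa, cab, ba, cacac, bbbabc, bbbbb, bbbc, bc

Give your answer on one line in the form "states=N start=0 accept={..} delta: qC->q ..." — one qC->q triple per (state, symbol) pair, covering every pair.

Grow the machine one transition at a time. Run the examples from 0; the earliest place one falls off (shortest prefix, ties alphabetical) gets sent to the lowest-numbered state that keeps every Accept/Reject pair distinguishable — a pair clashes when both reach the same state with identical unread suffix — and to a fresh state only if none does.
a: 0a undefined. 0a->0: ok.
b: 0b undefined. 0b->0: no, bbb/b meet in 0. Open state 1: 0b->1.
c: 0c undefined. 0c->0: no, ca/a meet in 0. 0c->1: no, ca/ba meet in 1 with "a" left. Open state 2: 0c->2.
ba: 1a undefined. 1a->0: ok.
bb: 1b undefined. 1b->0: no, bbb/b meet in 1. 1b->1: no, bbb/b meet in 1. 1b->2: no, bbb/acb meet in 2 with "b" left. Open state 3: 1b->3.
bc: 1c undefined. 1c->0: ok.
ca: 2a undefined. 2a->0: no, ca/a meet in 0. 2a->1: no, ca/b meet in 1. 2a->2: no, ca/aac meet in 2. 2a->3: no, ca/abb meet in 3. Open state 4: 2a->4.
cb: 2b undefined. 2b->0: ok.
acc: 2c undefined. 2c->0: ok.
bba: 3a undefined. 3a->0: no, bbaba/a meet in 0. 3a->1: no, bbaba/cbb meet in 1. 3a->2: no, bbaba/a meet in 0. 3a->3: ok.
bbb: 3b undefined. 3b->0: no, bbb/a meet in 0. 3b->1: no, bbb/cbb meet in 1. 3b->2: no, bbb/aac meet in 2. 3b->3: no, bbb/abb meet in 3. 3b->4: ok.
bbc: 3c undefined. 3c->0: no, bbc/a meet in 0. 3c->1: no, bbc/cbb meet in 1. 3c->2: no, bbc/aac meet in 2. 3c->3: no, bbc/abb meet in 3. 3c->4: ok.
caa: 4a undefined. 4a->0: no, caa/a meet in 0. 4a->1: no, ca/bbbabc meet in 4. 4a->2: no, caa/aac meet in 2. 4a->3: no, caa/abb meet in 3. 4a->4: ok.
cab: 4b undefined. 4b->0: ok.
cac: 4c undefined. 4c->0: ok.
All examples now run through 5 states with every (state, symbol) defined. Accept strings end in {4}, Reject strings end in {0,1,2,3}; accept={4}.

states=5 start=0 accept={4} delta: 0a->0 0b->1 0c->2 1a->0 1b->3 1c->0 2a->4 2b->0 2c->0 3a->3 3b->4 3c->4 4a->4 4b->0 4c->0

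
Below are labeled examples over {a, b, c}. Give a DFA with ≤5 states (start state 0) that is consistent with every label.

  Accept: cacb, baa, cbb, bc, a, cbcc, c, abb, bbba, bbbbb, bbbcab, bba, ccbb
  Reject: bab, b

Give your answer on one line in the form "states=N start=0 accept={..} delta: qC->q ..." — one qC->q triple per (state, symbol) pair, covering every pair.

Grow the machine one transition at a time. Run the examples from 0; the earliest place one falls off (shortest prefix, ties alphabetical) gets sent to the lowest-numbered state that keeps every Accept/Reject pair distinguishable — a pair clashes when both reach the same state with identical unread suffix — and to a fresh state only if none does.
a: 0a undefined. 0a->0: ok.
b: 0b undefined. 0b->0: no, baa/bab meet in 0. Open state 1: 0b->1.
c: 0c undefined. 0c->0: no, cacb/b meet in 1. 0c->1: no, c/b meet in 1. Open state 2: 0c->2.
ba: 1a undefined. 1a->0: ok.
bb: 1b undefined. 1b->0: no, bbbbb/bab meet in 1. 1b->1: no, abb/bab meet in 1. 1b->2: ok.
bc: 1c undefined. 1c->0: ok.
ca: 2a undefined. 2a->0: ok.
cb: 2b undefined. 2b->0: no, cbb/bab meet in 1. 2b->1: no, cacb/bab meet in 1. 2b->2: ok.
cc: 2c undefined. 2c->0: no, bbbcab/bab meet in 1. 2c->1: no, bbbcab/bab meet in 1. 2c->2: no, bbbcab/bab meet in 1. Open state 3: 2c->3.
ccb: 3b undefined. 3b->0: no, ccbb/bab meet in 1. 3b->1: ok.
cbcc: 3c undefined. 3c->0: ok.
bbbca: 3a undefined. 3a->0: no, bbbcab/bab meet in 1. 3a->1: ok.
All examples now run through 4 states with every (state, symbol) defined. Accept strings end in {0,2}, Reject strings end in {1}; accept={0,2}.

states=4 start=0 accept={0,2} delta: 0a->0 0b->1 0c->2 1a->0 1b->2 1c->0 2a->0 2b->2 2c->3 3a->1 3b->1 3c->0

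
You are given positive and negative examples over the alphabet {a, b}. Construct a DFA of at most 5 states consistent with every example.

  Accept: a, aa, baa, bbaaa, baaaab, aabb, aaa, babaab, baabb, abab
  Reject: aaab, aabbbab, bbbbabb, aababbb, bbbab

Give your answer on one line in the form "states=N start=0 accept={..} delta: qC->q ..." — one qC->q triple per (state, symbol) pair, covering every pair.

State merging on the prefix tree: take the shortest (then alphabetical) example prefix whose next move is undefined and point that move at state 0, else 1, else 2, ...; a target is out if some Accept/Reject pair would then sit in one state with the same input left (inseparable). If every existing state is out, open a new one.
a: 0a undefined. 0a->0: ok.
b: 0b undefined. 0b->0: no, a/aaab meet in 0. Open state 1: 0b->1.
ba: 1a undefined. 1a->0: no, baaaab/aaab meet in 1. 1a->1: no, baa/aaab meet in 1. Open state 2: 1a->2.
bb: 1b undefined. 1b->0: no, a/bbbbabb meet in 0. 1b->1: no, aabb/aaab meet in 1. 1b->2: ok.
baa: 2a undefined. 2a->0: no, baaaab/aaab meet in 1. 2a->1: no, baa/aaab meet in 1. 2a->2: ok.
bab: 2b undefined. 2b->0: no, baa/aababbb meet in 2. 2b->1: no, baa/bbbbabb meet in 2. 2b->2: no, baa/aabbbab meet in 2. Open state 3: 2b->3.
baba: 3a undefined. 3a->0: no, babaab/aaab meet in 1. 3a->1: no, baa/aabbbab meet in 2. 3a->2: no, baaaab/aabbbab meet in 3. 3a->3: no, babaab/aabbbab meet in 3 with "b" left. Open state 4: 3a->4.
bbbb: 3b undefined. 3b->0: no, baa/bbbbabb meet in 2. 3b->1: no, baa/aababbb meet in 2. 3b->2: no, baa/bbbbabb meet in 2. 3b->3: no, baaaab/aababbb meet in 3. 3b->4: ok.
babaa: 4a undefined. 4a->0: no, baa/bbbbabb meet in 2. 4a->1: no, baaaab/bbbbabb meet in 3. 4a->2: no, baabb/bbbbabb meet in 4. 4a->3: ok.
bbbab: 4b undefined. 4b->0: no, a/aabbbab meet in 0. 4b->1: ok.
All examples now run through 5 states with every (state, symbol) defined. Accept strings end in {0,2,3,4}, Reject strings end in {1}; accept={0,2,3,4}.

states=5 start=0 accept={0,2,3,4} delta: 0a->0 0b->1 1a->2 1b->2 2a->2 2b->3 3a->4 3b->4 4a->3 4b->1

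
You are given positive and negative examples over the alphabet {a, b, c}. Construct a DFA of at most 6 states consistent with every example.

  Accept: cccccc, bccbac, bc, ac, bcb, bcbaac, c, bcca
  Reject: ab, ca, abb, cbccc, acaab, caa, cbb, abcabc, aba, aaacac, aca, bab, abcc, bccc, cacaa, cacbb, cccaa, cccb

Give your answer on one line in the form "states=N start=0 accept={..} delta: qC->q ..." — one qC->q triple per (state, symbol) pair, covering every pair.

states=6 start=0 accept={1,3} delta: 0a->0 0b->0 0c->1 1a->2 1b->3 1c->4 2a->0 2b->1 2c->0 3a->0 3b->0 3c->0 4a->1 4b->0 4c->5 5a->0 5b->0 5c->2

Grow the machine one transition at a time. Run the examples from 0; the earliest place one falls off (shortest prefix, ties alphabetical) gets sent to the lowest-numbered state that keeps every Accept/Reject pair distinguishable — a pair clashes when both reach the same state with identical unread suffix — and to a fresh state only if none does.
a: 0a undefined. 0a->0: ok.
b: 0b undefined. 0b->0: ok.
c: 0c undefined. 0c->0: no, cccccc/ab meet in 0. Open state 1: 0c->1.
ca: 1a undefined. 1a->0: no, bc/abcabc meet in 1. 1a->1: no, bc/ca meet in 1. Open state 2: 1a->2.
cb: 1b undefined. 1b->0: no, bcb/ab meet in 0. 1b->1: no, bc/cbb meet in 1. 1b->2: no, bcb/ca meet in 2. Open state 3: 1b->3.
cc: 1c undefined. 1c->0: no, cccccc/ab meet in 0. 1c->1: no, cccccc/abcc meet in 1. 1c->2: no, bcca/caa meet in 2 with "a" left. 1c->3: no, bcb/abcc meet in 3. Open state 4: 1c->4.
caa: 2a undefined. 2a->0: ok.
cac: 2c undefined. 2c->0: ok.
cbb: 3b undefined. 3b->0: ok.
cbc: 3c undefined. 3c->0: ok.
ccc: 4c undefined. 4c->0: no, cccccc/ab meet in 0. 4c->1: no, cccccc/cbccc meet in 4. 4c->2: no, cccccc/cbccc meet in 4. 4c->3: no, cccccc/cbccc meet in 4. 4c->4: no, cccccc/cbccc meet in 4. Open state 5: 4c->5.
bcba: 3a undefined. 3a->0: ok.
bcca: 4a undefined. 4a->0: no, bcca/ab meet in 0. 4a->1: ok.
bccb: 4b undefined. 4b->0: ok.
ccca: 5a undefined. 5a->0: ok.
cccb: 5b undefined. 5b->0: ok.
cccc: 5c undefined. 5c->0: no, cccccc/cbccc meet in 4. 5c->1: no, cccccc/bccc meet in 5. 5c->2: ok.
abcab: 2b undefined. 2b->0: no, cccccc/abcabc meet in 1. 2b->1: ok.
All examples now run through 6 states with every (state, symbol) defined. Accept strings end in {1,3}, Reject strings end in {0,2,4,5}; accept={1,3}.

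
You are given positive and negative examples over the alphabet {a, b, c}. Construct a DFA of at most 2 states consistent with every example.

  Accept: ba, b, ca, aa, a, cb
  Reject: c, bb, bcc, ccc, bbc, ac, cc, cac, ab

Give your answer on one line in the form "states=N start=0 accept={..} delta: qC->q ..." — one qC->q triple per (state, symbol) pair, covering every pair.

states=2 start=0 accept={1} delta: 0a->1 0b->1 0c->0 1a->1 1b->0 1c->0

Grow the machine one transition at a time. Run the examples from 0; the earliest place one falls off (shortest prefix, ties alphabetical) gets sent to the lowest-numbered state that keeps every Accept/Reject pair distinguishable — a pair clashes when both reach the same state with identical unread suffix — and to a fresh state only if none does.
a: 0a undefined. 0a->0: no, b/ab meet in 0 with "b" left. Open state 1: 0a->1.
b: 0b undefined. 0b->0: no, b/bb meet in 0. 0b->1: ok.
c: 0c undefined. 0c->0: ok.
aa: 1a undefined. 1a->0: no, ba/c meet in 0. 1a->1: ok.
ab: 1b undefined. 1b->0: ok.
ac: 1c undefined. 1c->0: ok.
All examples now run through 2 states with every (state, symbol) defined. Accept strings end in {1}, Reject strings end in {0}; accept={1}.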